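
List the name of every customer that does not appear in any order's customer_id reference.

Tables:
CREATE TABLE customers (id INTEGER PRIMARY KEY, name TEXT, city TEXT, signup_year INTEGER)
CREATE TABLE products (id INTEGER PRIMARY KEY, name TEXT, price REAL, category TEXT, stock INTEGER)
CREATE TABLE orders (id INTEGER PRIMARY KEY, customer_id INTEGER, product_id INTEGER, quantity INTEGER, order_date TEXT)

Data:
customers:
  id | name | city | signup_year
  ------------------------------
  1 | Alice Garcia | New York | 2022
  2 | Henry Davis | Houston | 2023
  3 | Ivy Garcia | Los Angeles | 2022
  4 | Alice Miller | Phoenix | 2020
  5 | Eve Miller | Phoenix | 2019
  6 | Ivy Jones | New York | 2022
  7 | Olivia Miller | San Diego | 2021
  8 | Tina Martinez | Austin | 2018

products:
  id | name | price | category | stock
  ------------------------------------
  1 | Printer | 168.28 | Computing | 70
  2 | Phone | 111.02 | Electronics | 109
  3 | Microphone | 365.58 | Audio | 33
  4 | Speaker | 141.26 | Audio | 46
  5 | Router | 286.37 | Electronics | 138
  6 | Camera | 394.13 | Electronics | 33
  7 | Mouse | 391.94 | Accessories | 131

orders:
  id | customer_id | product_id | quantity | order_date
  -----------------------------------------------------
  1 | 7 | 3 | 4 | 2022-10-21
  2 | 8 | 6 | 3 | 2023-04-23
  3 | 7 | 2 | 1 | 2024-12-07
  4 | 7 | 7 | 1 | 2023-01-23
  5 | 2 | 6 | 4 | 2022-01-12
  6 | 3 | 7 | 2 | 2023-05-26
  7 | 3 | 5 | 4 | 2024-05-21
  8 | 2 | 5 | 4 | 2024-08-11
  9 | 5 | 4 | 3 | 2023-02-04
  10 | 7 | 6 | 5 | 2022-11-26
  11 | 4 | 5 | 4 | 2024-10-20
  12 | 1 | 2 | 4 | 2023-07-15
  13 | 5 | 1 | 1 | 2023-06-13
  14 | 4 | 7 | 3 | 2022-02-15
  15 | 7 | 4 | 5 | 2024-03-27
SELECT p.name FROM customers p LEFT JOIN orders c ON c.customer_id = p.id WHERE c.id IS NULL

Execution result:
Ivy Jones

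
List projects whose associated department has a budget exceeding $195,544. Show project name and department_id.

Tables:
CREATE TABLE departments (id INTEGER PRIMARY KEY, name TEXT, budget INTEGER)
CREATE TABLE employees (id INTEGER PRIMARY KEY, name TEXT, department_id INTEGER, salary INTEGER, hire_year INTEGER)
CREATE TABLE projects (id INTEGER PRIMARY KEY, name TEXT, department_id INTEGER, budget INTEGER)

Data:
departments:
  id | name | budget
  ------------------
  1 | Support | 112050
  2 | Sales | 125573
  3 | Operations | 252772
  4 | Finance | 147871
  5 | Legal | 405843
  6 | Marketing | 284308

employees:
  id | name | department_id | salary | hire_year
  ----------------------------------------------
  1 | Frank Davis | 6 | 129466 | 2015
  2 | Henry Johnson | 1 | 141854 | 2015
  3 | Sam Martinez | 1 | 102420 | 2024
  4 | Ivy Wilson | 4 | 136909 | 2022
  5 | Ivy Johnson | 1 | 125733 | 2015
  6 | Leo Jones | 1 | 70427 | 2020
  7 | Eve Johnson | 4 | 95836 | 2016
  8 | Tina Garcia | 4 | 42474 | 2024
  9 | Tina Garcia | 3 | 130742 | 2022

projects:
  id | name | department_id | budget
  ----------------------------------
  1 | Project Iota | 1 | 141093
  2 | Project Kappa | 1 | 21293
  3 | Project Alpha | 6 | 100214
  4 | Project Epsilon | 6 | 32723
SELECT name, department_id FROM projects WHERE department_id IN (SELECT id FROM departments WHERE budget > 195544)

Execution result:
name | department_id
Project Alpha | 6
Project Epsilon | 6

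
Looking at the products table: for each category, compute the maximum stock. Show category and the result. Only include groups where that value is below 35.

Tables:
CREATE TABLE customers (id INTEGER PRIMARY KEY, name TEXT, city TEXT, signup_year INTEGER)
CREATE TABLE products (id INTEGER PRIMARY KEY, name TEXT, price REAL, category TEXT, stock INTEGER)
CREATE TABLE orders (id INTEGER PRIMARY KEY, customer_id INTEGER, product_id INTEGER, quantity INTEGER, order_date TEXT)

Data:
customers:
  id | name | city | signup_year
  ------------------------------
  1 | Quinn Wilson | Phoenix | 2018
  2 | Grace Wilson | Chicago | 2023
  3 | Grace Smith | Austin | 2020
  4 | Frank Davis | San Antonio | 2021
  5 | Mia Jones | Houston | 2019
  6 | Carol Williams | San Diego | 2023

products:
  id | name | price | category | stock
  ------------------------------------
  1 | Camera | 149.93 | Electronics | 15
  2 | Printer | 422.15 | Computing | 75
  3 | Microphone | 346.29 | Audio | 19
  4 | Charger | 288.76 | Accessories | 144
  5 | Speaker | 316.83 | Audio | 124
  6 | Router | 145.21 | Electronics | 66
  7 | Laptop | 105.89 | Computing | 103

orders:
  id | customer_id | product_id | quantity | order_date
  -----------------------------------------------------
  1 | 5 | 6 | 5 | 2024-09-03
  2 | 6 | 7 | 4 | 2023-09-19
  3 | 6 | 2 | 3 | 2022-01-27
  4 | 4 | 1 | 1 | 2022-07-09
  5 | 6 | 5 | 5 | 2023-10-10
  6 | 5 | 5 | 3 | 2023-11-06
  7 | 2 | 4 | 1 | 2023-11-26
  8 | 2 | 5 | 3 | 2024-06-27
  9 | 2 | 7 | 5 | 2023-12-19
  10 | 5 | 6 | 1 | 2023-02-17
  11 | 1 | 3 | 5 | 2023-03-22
SELECT category, MAX(stock) AS max_stock FROM products GROUP BY category HAVING MAX(stock) < 35

Execution result:
(no rows)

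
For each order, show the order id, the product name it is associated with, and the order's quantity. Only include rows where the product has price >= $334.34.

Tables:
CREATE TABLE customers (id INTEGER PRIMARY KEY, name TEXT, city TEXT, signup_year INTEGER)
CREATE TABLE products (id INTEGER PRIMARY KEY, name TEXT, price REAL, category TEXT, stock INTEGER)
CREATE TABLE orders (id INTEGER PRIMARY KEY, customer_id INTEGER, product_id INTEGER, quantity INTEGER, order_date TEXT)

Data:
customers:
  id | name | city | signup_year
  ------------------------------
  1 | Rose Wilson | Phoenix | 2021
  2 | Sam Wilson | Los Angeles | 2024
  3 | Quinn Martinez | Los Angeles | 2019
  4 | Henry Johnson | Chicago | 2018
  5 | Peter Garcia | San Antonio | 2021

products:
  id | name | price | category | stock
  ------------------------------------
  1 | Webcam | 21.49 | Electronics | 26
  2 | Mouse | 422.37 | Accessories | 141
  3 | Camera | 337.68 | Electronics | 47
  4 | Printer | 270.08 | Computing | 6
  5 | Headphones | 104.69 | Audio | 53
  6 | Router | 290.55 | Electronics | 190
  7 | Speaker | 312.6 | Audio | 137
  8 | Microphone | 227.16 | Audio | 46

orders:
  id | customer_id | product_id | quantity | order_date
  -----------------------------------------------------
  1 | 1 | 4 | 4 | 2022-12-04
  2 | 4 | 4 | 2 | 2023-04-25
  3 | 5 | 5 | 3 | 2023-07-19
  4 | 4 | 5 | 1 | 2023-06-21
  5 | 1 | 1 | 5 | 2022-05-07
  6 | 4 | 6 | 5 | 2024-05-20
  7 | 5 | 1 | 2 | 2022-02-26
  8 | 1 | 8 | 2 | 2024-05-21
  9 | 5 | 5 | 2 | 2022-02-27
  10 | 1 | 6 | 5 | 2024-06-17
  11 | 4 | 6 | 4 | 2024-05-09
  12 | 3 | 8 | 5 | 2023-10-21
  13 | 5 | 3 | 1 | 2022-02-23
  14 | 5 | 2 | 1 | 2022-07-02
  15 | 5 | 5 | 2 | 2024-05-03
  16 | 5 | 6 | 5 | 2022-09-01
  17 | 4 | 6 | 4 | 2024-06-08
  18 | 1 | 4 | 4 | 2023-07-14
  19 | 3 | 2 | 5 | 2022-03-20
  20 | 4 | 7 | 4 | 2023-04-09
SELECT c.id, p.name AS product, c.quantity FROM orders c JOIN products p ON c.product_id = p.id WHERE p.price >= 334.34

Execution result:
id | product | quantity
13 | Camera | 1
14 | Mouse | 1
19 | Mouse | 5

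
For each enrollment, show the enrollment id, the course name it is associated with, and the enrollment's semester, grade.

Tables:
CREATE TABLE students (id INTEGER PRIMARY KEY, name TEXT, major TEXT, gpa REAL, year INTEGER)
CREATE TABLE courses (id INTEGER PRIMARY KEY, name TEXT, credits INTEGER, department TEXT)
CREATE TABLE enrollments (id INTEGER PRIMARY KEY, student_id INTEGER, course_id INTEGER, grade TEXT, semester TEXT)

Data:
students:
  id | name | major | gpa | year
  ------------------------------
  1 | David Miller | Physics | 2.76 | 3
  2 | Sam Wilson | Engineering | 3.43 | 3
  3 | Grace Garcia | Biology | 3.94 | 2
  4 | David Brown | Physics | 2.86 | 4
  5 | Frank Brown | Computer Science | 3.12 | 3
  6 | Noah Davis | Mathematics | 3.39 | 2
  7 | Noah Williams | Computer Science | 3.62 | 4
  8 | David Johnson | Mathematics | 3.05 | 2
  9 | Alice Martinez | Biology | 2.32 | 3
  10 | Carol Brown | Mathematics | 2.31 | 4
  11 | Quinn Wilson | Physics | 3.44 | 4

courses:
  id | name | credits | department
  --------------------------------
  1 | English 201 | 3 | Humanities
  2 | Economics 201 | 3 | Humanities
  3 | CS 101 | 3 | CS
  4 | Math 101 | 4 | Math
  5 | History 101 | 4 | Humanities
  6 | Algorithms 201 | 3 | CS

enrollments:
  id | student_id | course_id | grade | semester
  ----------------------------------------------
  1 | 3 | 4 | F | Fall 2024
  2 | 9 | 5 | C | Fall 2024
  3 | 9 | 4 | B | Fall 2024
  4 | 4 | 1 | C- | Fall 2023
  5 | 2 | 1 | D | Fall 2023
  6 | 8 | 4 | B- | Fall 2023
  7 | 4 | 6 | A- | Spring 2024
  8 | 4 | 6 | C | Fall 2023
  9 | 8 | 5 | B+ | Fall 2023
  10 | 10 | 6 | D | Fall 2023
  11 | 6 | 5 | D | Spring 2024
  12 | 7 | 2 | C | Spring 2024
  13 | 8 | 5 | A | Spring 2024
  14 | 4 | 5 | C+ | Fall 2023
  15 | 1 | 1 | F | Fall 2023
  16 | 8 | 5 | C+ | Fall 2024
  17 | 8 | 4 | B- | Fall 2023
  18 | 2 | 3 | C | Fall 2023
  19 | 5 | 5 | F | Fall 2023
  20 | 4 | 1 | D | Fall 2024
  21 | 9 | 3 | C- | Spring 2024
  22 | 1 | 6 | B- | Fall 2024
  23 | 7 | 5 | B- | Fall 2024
SELECT c.id, p.name AS course, c.semester, c.grade FROM enrollments c JOIN courses p ON c.course_id = p.id

Execution result:
id | course | semester | grade
1 | Math 101 | Fall 2024 | F
2 | History 101 | Fall 2024 | C
3 | Math 101 | Fall 2024 | B
4 | English 201 | Fall 2023 | C-
5 | English 201 | Fall 2023 | D
6 | Math 101 | Fall 2023 | B-
7 | Algorithms 201 | Spring 2024 | A-
8 | Algorithms 201 | Fall 2023 | C
9 | History 101 | Fall 2023 | B+
10 | Algorithms 201 | Fall 2023 | D
11 | History 101 | Spring 2024 | D
12 | Economics 201 | Spring 2024 | C
13 | History 101 | Spring 2024 | A
14 | History 101 | Fall 2023 | C+
15 | English 201 | Fall 2023 | F
16 | History 101 | Fall 2024 | C+
17 | Math 101 | Fall 2023 | B-
18 | CS 101 | Fall 2023 | C
19 | History 101 | Fall 2023 | F
20 | English 201 | Fall 2024 | D
21 | CS 101 | Spring 2024 | C-
22 | Algorithms 201 | Fall 2024 | B-
23 | History 101 | Fall 2024 | B-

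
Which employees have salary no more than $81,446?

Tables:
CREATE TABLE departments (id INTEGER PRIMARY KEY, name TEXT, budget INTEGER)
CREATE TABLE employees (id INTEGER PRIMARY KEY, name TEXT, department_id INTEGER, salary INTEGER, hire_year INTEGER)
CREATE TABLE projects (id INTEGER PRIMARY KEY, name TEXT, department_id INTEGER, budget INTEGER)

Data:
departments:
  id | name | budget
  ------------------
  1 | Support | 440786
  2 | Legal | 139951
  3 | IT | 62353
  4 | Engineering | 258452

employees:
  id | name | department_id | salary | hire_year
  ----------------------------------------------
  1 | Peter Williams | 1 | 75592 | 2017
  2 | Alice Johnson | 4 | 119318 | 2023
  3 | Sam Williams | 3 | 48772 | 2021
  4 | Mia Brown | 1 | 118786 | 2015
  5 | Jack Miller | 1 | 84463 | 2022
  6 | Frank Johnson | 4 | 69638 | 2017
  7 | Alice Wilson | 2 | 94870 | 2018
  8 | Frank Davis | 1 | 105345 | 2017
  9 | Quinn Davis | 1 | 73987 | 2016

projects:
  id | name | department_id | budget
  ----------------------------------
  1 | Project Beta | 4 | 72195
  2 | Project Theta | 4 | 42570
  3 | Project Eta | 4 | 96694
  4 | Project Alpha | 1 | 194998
SELECT name, salary FROM employees WHERE salary <= 81446

Execution result:
name | salary
Peter Williams | 75592
Sam Williams | 48772
Frank Johnson | 69638
Quinn Davis | 73987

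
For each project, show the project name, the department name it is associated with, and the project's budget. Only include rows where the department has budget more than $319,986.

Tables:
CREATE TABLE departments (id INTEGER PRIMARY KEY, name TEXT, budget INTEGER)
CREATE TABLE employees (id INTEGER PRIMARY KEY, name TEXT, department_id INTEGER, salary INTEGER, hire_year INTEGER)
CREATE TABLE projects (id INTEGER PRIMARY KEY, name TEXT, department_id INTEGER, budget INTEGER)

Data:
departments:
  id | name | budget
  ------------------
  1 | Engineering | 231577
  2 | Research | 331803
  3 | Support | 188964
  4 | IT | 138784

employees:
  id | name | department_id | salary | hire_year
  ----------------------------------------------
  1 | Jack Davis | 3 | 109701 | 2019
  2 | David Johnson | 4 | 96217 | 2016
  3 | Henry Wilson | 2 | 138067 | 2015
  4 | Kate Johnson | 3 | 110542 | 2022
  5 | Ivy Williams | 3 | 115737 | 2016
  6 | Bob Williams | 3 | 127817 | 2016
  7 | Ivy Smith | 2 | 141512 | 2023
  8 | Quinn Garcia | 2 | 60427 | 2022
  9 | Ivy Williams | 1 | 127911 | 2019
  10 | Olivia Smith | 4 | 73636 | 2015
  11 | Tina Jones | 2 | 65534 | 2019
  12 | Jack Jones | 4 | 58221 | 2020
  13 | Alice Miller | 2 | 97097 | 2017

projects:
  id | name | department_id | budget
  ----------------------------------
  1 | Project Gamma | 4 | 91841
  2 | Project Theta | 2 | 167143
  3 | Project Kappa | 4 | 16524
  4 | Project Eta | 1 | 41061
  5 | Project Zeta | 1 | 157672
SELECT c.name, p.name AS department, c.budget FROM projects c JOIN departments p ON c.department_id = p.id WHERE p.budget > 319986

Execution result:
name | department | budget
Project Theta | Research | 167143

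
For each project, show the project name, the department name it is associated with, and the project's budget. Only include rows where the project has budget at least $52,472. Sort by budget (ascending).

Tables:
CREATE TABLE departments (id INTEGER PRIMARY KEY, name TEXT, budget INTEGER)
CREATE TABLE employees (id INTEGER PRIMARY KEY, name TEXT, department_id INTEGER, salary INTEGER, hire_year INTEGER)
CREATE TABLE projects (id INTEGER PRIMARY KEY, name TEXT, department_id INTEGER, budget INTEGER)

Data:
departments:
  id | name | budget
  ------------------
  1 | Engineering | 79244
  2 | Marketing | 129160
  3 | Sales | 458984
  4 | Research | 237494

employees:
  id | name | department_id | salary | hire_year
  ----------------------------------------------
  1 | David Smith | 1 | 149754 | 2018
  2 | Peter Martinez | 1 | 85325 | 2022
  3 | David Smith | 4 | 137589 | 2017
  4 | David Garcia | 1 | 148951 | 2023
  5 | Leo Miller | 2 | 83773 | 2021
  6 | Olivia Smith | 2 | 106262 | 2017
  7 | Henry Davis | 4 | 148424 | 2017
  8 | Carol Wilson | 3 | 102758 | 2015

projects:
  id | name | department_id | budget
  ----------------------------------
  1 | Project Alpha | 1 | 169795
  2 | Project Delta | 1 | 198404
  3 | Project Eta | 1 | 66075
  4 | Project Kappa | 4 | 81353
SELECT c.name, p.name AS department, c.budget FROM projects c JOIN departments p ON c.department_id = p.id WHERE c.budget >= 52472 ORDER BY c.budget ASC

Execution result:
name | department | budget
Project Eta | Engineering | 66075
Project Kappa | Research | 81353
Project Alpha | Engineering | 169795
Project Delta | Engineering | 198404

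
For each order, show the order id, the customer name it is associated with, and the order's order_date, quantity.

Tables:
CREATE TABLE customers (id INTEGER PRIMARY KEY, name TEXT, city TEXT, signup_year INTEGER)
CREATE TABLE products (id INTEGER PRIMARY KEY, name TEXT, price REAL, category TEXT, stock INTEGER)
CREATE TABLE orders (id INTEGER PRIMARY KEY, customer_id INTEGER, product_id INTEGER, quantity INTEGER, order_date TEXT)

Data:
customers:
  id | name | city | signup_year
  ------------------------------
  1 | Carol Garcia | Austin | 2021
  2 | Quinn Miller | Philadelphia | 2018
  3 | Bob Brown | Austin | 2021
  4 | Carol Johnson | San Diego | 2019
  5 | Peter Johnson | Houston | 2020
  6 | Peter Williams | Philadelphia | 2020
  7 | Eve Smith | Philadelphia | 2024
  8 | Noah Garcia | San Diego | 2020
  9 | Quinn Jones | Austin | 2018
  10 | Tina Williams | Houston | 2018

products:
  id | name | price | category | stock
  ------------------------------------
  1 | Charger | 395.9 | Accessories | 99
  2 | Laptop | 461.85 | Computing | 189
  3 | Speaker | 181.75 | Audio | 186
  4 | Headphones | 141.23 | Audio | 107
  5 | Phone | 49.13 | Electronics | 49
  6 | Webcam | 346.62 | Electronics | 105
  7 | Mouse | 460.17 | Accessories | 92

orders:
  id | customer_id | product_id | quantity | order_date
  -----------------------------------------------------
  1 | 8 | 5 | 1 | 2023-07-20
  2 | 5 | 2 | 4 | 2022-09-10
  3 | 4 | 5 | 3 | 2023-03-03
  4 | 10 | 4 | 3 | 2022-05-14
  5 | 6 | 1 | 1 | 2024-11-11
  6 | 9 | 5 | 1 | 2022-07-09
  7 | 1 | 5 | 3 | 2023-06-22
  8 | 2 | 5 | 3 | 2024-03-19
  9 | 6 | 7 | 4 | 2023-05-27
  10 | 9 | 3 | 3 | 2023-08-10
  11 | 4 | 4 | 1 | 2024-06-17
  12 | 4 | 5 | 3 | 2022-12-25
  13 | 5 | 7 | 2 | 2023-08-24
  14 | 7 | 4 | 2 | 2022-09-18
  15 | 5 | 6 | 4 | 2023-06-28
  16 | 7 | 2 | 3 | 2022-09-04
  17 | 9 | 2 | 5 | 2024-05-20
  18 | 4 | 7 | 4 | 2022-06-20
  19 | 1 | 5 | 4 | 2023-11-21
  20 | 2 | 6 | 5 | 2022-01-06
SELECT c.id, p.name AS customer, c.order_date, c.quantity FROM orders c JOIN customers p ON c.customer_id = p.id

Execution result:
id | customer | order_date | quantity
1 | Noah Garcia | 2023-07-20 | 1
2 | Peter Johnson | 2022-09-10 | 4
3 | Carol Johnson | 2023-03-03 | 3
4 | Tina Williams | 2022-05-14 | 3
5 | Peter Williams | 2024-11-11 | 1
6 | Quinn Jones | 2022-07-09 | 1
7 | Carol Garcia | 2023-06-22 | 3
8 | Quinn Miller | 2024-03-19 | 3
9 | Peter Williams | 2023-05-27 | 4
10 | Quinn Jones | 2023-08-10 | 3
11 | Carol Johnson | 2024-06-17 | 1
12 | Carol Johnson | 2022-12-25 | 3
13 | Peter Johnson | 2023-08-24 | 2
14 | Eve Smith | 2022-09-18 | 2
15 | Peter Johnson | 2023-06-28 | 4
16 | Eve Smith | 2022-09-04 | 3
17 | Quinn Jones | 2024-05-20 | 5
18 | Carol Johnson | 2022-06-20 | 4
19 | Carol Garcia | 2023-11-21 | 4
20 | Quinn Miller | 2022-01-06 | 5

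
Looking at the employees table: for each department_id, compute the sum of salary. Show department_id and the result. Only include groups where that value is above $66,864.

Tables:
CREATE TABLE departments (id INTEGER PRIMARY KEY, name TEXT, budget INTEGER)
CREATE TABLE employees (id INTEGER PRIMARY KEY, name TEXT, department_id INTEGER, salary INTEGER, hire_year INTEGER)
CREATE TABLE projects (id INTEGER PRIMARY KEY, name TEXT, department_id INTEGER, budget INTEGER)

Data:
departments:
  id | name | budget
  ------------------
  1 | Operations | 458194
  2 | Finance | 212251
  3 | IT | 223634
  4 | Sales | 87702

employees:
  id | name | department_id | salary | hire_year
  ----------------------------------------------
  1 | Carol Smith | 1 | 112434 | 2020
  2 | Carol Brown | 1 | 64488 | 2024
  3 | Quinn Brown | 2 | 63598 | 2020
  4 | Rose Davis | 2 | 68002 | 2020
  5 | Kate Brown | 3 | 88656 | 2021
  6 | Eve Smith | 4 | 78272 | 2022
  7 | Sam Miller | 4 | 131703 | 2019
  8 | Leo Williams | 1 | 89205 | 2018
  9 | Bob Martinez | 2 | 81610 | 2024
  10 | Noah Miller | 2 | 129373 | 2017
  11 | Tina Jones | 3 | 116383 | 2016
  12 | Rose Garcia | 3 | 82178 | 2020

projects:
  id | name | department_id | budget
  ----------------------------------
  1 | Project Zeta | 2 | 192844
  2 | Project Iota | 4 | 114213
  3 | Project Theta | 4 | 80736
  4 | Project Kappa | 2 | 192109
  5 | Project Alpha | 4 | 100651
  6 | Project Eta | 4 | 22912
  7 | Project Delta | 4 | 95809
SELECT department_id, SUM(salary) AS sum_salary FROM employees GROUP BY department_id HAVING SUM(salary) > 66864

Execution result:
department_id | sum_salary
1 | 266127
2 | 342583
3 | 287217
4 | 209975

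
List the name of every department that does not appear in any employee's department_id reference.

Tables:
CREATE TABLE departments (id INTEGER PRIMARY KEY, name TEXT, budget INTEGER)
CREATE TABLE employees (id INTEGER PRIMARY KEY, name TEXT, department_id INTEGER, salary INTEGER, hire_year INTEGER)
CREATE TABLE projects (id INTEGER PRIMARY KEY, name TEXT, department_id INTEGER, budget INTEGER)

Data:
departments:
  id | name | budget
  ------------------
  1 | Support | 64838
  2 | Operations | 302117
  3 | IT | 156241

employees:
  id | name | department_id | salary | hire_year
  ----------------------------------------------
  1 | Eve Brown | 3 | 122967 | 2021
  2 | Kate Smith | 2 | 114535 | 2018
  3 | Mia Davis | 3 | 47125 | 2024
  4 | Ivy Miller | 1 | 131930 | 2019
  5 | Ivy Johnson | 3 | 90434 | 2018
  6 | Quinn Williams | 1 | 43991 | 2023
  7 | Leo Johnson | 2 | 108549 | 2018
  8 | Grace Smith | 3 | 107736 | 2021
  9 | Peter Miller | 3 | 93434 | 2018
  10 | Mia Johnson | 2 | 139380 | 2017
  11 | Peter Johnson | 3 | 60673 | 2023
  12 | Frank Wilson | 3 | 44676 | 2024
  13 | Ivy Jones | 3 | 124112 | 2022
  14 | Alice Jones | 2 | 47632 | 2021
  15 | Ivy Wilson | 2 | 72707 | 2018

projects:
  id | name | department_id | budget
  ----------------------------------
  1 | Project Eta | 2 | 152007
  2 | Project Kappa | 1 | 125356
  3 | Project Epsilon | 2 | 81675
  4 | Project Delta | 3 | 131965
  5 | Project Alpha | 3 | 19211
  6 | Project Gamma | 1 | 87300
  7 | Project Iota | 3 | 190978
SELECT p.name FROM departments p LEFT JOIN employees c ON c.department_id = p.id WHERE c.id IS NULL

Execution result:
(no rows)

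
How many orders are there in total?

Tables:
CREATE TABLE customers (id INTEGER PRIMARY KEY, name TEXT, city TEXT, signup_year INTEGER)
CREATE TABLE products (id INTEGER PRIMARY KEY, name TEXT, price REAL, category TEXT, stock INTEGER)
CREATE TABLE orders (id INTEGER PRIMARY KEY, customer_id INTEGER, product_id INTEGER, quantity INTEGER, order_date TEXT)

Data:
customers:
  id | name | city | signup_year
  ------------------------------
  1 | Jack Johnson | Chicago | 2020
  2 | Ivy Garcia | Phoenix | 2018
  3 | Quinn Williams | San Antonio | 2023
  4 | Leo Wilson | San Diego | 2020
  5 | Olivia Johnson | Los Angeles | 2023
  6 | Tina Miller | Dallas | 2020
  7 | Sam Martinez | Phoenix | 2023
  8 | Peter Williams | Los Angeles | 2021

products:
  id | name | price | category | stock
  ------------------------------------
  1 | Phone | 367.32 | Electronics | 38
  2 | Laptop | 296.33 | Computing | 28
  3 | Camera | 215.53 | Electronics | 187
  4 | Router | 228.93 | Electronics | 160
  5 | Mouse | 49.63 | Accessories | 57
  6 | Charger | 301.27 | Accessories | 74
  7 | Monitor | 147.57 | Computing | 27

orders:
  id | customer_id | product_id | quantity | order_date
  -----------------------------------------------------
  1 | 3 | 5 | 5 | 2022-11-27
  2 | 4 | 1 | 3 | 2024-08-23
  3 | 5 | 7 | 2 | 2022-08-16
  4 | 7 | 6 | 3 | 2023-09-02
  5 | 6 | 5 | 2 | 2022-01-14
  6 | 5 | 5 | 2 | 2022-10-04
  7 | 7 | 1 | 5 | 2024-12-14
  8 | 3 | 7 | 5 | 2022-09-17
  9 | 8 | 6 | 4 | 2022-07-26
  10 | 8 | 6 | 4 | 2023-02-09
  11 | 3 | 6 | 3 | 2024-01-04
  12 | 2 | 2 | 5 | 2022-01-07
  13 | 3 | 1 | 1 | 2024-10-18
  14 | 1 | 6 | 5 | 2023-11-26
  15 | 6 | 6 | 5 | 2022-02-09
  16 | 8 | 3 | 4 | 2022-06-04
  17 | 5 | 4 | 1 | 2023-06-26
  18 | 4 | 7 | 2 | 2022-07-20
SELECT COUNT(*) FROM orders

Execution result:
18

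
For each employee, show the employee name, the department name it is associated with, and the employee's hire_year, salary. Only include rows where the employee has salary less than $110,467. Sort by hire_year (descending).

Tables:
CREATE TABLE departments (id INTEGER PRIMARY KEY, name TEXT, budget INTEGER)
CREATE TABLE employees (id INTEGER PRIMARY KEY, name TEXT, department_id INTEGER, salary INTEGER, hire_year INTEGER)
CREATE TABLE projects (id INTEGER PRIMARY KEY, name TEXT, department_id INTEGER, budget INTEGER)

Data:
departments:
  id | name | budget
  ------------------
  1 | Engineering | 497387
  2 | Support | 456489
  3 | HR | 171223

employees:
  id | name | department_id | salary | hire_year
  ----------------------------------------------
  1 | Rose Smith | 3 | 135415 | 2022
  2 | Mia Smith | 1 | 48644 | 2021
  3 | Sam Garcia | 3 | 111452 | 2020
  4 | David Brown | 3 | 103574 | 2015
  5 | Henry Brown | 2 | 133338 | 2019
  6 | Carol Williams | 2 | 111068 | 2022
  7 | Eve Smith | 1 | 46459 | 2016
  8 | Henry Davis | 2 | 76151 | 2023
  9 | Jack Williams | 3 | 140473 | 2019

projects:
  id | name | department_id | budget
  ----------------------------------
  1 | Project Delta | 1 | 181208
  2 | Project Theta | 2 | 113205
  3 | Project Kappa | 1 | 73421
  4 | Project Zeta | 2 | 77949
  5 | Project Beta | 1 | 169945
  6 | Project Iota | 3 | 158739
SELECT c.name, p.name AS department, c.hire_year, c.salary FROM employees c JOIN departments p ON c.department_id = p.id WHERE c.salary < 110467 ORDER BY c.hire_year DESC

Execution result:
name | department | hire_year | salary
Henry Davis | Support | 2023 | 76151
Mia Smith | Engineering | 2021 | 48644
Eve Smith | Engineering | 2016 | 46459
David Brown | HR | 2015 | 103574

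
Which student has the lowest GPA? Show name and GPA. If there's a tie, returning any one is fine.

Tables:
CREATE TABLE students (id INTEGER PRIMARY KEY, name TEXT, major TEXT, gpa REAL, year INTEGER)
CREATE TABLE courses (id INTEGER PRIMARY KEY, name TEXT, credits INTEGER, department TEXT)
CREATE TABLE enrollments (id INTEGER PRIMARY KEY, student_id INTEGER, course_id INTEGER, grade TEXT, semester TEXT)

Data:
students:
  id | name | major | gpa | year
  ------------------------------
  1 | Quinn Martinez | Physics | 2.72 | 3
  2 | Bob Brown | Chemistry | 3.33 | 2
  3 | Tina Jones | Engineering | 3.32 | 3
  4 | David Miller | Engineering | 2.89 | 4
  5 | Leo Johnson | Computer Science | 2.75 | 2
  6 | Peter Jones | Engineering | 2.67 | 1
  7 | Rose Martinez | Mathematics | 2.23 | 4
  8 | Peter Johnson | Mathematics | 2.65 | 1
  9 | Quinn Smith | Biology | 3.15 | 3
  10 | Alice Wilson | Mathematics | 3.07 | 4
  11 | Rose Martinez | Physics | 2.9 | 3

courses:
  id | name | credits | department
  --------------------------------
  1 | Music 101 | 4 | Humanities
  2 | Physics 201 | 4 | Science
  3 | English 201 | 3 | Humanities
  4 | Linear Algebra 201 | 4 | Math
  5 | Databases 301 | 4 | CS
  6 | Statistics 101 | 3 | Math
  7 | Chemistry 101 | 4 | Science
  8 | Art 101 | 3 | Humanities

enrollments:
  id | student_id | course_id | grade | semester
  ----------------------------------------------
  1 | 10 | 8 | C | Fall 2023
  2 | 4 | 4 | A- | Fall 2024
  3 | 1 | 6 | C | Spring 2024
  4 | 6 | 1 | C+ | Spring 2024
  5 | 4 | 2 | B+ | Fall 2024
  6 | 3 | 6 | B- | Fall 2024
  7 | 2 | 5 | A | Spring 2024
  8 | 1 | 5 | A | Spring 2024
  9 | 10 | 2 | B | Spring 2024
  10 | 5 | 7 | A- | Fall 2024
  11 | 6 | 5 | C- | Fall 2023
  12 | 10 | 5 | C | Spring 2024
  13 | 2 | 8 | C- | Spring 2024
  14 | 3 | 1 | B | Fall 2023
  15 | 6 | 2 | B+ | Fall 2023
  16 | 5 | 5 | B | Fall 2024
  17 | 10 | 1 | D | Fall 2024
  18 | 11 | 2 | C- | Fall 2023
SELECT name, gpa FROM students ORDER BY gpa ASC LIMIT 1

Execution result:
name | gpa
Rose Martinez | 2.23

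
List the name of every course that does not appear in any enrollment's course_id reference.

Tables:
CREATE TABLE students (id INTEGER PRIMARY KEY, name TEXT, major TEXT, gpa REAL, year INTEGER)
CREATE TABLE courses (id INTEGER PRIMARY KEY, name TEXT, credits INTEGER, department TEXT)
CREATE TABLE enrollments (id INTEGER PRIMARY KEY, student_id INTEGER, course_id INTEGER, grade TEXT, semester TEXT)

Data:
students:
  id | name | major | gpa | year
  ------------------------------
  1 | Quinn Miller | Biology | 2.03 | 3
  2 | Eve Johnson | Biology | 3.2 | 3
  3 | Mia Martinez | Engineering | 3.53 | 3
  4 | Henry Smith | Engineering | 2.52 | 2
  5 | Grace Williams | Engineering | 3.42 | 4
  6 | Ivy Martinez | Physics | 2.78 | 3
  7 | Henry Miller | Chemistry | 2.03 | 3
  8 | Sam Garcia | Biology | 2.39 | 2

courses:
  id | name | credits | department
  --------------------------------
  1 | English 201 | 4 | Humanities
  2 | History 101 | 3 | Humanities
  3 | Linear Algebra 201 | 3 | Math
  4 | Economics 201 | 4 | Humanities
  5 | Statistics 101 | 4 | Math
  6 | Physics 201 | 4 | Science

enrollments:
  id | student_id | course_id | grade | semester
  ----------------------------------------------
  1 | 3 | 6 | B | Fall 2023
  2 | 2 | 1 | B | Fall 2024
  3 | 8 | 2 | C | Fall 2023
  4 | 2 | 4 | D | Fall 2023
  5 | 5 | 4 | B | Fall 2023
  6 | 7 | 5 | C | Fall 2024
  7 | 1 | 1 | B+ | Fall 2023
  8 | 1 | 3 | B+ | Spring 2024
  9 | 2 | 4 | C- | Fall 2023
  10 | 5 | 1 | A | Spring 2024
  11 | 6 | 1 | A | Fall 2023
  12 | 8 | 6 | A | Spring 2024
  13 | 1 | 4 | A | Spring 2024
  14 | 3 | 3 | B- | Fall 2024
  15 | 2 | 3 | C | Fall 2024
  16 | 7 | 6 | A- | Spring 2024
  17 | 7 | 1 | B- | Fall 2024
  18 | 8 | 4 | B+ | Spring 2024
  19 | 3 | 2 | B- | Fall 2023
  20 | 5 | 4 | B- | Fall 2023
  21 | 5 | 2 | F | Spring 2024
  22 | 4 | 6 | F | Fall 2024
SELECT p.name FROM courses p LEFT JOIN enrollments c ON c.course_id = p.id WHERE c.id IS NULL

Execution result:
(no rows)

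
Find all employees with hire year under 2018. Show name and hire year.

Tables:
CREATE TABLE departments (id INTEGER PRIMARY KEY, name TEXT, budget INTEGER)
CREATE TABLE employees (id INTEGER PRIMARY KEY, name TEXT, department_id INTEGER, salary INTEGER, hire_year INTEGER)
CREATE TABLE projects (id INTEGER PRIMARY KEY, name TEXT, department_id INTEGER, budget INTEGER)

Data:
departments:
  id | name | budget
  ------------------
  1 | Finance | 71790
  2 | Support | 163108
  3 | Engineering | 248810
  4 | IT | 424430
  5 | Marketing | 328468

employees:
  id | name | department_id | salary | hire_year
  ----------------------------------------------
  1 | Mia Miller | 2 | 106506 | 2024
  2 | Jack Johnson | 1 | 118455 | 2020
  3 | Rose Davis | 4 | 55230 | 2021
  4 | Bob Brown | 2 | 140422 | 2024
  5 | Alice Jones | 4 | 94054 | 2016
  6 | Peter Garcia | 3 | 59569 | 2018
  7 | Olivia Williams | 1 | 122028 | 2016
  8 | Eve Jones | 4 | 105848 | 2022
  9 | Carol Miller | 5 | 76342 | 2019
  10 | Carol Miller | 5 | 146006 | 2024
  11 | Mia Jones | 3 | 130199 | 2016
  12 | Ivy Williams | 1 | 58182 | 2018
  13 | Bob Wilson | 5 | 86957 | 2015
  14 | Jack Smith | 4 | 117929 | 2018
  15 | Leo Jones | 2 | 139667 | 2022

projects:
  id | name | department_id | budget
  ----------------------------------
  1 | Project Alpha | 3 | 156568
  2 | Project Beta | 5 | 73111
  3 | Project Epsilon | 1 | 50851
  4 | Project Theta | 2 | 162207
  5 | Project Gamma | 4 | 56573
SELECT name, hire_year FROM employees WHERE hire_year < 2018

Execution result:
name | hire_year
Alice Jones | 2016
Olivia Williams | 2016
Mia Jones | 2016
Bob Wilson | 2015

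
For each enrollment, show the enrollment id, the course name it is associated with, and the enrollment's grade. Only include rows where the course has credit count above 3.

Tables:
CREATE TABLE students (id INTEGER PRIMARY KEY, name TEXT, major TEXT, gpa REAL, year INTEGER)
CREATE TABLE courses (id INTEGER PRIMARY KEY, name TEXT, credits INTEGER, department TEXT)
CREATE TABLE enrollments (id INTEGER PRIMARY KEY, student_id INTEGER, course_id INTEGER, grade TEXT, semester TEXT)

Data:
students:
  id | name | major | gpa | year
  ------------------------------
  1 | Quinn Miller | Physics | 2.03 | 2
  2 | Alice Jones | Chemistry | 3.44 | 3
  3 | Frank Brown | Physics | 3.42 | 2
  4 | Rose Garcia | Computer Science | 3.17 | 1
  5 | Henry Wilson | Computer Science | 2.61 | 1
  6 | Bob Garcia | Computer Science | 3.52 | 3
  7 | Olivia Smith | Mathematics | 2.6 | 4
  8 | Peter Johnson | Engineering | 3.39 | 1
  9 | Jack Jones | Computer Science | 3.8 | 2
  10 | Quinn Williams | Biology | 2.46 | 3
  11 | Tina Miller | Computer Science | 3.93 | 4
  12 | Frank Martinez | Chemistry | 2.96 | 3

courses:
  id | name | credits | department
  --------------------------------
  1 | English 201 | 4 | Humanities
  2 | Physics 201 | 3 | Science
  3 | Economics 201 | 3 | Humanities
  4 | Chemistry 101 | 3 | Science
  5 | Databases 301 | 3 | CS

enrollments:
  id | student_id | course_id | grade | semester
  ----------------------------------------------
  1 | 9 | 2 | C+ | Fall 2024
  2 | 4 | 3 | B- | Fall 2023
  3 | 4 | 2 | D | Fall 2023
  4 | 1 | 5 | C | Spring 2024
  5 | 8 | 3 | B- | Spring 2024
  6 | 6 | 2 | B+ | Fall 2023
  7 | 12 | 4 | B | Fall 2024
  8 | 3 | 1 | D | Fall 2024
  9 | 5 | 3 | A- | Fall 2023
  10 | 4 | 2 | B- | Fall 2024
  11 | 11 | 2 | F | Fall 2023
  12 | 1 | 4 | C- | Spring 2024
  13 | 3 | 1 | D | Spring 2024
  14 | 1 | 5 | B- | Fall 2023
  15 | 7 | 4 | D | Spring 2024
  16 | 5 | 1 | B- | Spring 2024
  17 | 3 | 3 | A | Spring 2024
SELECT c.id, p.name AS course, c.grade FROM enrollments c JOIN courses p ON c.course_id = p.id WHERE p.credits > 3

Execution result:
id | course | grade
8 | English 201 | D
13 | English 201 | D
16 | English 201 | B-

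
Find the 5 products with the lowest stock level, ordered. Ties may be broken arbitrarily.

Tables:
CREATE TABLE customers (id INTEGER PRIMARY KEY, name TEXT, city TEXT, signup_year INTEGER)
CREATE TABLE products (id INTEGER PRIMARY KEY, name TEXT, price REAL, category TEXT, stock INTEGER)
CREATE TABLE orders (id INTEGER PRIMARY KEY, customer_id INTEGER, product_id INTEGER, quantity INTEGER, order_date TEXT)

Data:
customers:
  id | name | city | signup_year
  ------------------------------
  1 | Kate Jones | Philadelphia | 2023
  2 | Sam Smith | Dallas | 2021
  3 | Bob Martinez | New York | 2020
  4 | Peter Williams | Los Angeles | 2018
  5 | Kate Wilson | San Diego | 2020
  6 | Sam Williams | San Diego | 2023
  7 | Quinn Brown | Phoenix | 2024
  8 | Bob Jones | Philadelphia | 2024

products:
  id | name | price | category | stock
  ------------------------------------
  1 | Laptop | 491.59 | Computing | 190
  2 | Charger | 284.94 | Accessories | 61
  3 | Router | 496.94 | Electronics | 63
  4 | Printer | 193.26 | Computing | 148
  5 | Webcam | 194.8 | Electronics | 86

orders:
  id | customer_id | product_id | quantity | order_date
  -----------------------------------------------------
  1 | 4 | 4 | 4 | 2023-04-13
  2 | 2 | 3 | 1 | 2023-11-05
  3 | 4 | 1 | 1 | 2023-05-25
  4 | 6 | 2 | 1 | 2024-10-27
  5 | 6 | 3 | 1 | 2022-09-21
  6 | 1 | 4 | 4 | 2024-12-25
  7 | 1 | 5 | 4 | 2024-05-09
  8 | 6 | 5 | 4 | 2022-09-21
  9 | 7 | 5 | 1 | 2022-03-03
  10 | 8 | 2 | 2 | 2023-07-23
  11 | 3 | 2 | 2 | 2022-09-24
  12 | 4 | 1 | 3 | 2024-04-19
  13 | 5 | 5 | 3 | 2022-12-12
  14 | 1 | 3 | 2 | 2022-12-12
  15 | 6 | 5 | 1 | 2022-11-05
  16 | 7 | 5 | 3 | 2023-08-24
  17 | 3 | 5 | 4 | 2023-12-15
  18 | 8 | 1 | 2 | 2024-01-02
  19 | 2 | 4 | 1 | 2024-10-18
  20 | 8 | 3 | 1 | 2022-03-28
SELECT name, stock FROM products ORDER BY stock ASC LIMIT 5

Execution result:
name | stock
Charger | 61
Router | 63
Webcam | 86
Printer | 148
Laptop | 190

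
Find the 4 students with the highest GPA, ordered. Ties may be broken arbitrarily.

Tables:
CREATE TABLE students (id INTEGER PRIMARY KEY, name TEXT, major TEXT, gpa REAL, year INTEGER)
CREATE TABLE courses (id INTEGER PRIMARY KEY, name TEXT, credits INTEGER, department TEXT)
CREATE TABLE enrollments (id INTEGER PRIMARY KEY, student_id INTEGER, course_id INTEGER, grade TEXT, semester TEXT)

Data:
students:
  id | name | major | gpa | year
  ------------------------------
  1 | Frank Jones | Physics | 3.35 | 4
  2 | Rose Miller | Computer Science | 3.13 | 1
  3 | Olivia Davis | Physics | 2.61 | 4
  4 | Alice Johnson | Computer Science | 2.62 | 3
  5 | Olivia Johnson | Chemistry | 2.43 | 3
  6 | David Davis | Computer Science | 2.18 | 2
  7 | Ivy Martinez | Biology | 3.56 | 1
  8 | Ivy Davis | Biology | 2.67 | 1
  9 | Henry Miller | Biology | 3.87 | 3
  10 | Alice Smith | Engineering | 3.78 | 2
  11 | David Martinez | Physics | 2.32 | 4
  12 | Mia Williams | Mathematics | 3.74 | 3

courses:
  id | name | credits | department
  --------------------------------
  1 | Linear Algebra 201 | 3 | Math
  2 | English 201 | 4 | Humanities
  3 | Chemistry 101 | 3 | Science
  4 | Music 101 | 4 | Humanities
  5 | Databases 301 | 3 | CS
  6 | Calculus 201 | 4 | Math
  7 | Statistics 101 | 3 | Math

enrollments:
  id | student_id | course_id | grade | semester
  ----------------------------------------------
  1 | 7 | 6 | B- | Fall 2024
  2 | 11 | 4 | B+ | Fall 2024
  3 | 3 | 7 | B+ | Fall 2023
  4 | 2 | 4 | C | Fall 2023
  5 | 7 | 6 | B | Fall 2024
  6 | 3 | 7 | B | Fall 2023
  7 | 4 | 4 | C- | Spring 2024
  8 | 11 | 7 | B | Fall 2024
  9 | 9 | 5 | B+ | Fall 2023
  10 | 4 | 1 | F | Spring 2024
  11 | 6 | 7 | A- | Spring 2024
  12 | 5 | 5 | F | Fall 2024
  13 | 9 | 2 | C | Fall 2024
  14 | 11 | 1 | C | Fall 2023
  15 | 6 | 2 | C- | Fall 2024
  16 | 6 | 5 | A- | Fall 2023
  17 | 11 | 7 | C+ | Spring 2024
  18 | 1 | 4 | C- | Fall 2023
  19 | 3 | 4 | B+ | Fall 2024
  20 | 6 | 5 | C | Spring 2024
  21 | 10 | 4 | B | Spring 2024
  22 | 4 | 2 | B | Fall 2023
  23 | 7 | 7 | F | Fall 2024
SELECT name, gpa FROM students ORDER BY gpa DESC LIMIT 4

Execution result:
name | gpa
Henry Miller | 3.87
Alice Smith | 3.78
Mia Williams | 3.74
Ivy Martinez | 3.56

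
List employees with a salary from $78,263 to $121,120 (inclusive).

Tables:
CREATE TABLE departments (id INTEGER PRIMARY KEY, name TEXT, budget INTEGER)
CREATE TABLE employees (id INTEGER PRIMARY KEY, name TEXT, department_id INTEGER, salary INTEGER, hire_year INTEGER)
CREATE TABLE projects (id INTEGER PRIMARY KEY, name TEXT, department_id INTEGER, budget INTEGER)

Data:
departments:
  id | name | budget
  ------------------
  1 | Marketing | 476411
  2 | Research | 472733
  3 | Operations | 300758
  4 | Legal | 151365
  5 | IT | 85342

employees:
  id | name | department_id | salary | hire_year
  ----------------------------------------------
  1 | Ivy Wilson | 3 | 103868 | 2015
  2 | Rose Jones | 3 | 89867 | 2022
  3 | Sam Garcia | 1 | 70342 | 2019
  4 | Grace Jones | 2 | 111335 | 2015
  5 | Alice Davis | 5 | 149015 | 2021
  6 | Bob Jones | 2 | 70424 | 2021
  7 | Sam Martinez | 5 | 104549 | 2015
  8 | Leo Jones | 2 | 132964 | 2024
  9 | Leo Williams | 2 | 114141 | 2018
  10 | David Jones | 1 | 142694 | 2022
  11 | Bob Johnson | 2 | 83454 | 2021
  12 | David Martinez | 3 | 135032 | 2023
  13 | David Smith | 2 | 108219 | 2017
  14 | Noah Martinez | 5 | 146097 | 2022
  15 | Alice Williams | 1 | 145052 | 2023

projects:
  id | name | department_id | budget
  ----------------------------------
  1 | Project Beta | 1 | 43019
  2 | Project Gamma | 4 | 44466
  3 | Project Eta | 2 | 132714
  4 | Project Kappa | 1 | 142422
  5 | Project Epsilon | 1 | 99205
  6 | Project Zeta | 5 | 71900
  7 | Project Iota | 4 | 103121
SELECT name, salary FROM employees WHERE salary BETWEEN 78263 AND 121120

Execution result:
name | salary
Ivy Wilson | 103868
Rose Jones | 89867
Grace Jones | 111335
Sam Martinez | 104549
Leo Williams | 114141
Bob Johnson | 83454
David Smith | 108219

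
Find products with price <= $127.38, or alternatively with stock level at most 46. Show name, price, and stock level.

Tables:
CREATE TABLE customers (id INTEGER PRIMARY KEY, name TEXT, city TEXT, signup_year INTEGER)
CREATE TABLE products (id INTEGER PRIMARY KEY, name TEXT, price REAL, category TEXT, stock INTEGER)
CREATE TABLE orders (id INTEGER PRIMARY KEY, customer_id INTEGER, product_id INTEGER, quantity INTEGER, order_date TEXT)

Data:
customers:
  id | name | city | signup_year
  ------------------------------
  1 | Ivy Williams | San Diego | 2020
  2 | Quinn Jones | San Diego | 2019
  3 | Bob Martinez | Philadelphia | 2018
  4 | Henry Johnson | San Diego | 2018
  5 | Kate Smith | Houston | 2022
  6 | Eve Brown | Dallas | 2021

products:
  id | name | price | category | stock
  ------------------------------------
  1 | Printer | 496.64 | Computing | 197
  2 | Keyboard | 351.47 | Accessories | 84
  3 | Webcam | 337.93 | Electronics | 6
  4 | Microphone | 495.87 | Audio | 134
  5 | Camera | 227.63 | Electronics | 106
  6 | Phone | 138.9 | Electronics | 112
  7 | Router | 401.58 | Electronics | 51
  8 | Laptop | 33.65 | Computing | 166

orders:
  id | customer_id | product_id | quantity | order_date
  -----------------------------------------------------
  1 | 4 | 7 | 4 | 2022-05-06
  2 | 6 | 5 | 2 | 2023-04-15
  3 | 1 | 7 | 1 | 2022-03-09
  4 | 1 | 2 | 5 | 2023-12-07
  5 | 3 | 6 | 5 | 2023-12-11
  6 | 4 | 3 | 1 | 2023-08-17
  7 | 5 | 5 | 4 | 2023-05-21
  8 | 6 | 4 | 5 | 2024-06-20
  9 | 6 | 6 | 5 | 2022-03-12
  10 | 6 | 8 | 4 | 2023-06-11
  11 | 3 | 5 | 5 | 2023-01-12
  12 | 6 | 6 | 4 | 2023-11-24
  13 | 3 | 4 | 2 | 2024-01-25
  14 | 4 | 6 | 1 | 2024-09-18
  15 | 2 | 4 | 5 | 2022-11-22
SELECT name, price, stock FROM products WHERE price <= 127.38 OR stock <= 46

Execution result:
name | price | stock
Webcam | 337.93 | 6
Laptop | 33.65 | 166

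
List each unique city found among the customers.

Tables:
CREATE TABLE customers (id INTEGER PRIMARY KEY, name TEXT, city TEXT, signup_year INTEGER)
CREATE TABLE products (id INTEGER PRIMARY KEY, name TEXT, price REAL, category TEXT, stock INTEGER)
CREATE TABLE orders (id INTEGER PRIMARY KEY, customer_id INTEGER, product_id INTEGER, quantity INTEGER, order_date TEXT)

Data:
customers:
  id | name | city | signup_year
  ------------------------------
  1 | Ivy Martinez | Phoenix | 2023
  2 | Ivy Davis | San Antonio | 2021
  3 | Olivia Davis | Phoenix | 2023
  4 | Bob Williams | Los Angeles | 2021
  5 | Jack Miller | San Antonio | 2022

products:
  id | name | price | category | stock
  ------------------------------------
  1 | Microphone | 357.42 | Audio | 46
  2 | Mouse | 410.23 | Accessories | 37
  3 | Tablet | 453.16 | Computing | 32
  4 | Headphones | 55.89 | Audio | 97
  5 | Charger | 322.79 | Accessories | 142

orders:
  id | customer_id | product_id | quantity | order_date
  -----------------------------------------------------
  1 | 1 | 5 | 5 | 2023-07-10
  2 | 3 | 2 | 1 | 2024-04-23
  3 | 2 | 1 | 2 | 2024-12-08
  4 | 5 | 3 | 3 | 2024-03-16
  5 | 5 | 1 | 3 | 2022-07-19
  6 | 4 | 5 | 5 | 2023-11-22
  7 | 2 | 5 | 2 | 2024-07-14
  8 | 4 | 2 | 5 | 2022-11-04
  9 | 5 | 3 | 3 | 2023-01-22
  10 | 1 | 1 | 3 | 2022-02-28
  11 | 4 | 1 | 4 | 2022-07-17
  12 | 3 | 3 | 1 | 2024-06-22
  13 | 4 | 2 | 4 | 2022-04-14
SELECT DISTINCT city FROM customers

Execution result:
city
Phoenix
San Antonio
Los Angeles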